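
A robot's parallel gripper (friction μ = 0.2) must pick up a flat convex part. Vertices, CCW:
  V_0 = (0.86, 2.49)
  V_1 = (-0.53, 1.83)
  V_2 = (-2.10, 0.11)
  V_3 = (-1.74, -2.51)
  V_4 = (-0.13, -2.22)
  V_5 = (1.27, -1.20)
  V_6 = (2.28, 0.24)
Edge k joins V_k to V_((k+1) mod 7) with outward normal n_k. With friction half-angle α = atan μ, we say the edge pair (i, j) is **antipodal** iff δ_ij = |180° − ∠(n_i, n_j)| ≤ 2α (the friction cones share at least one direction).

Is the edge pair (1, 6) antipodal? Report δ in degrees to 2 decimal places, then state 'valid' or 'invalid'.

α = atan 0.2 = 11.31°;  2α = 22.62°
edge 1: e_1 = (-1.57, -1.72);  n_1 = (-0.7386, +0.6742)
edge 6: e_6 = (-1.42, +2.25);  n_6 = (+0.8457, +0.5337)
∠(n_1, n_6) = 105.35°
δ = |180° − 105.35°| = 74.65°
74.65° > 2α = 22.62°  →  invalid

δ = 74.65°, invalid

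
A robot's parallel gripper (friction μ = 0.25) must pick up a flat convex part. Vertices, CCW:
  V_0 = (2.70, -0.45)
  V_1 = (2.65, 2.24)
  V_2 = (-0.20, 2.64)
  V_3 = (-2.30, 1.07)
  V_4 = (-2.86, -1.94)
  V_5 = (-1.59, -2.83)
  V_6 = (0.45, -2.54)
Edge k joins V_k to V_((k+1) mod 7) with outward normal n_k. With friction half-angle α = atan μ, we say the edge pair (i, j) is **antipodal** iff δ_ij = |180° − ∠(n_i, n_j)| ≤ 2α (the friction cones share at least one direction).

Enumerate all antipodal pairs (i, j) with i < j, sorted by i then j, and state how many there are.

count = 4; pairs: (0,3), (1,4), (1,5), (2,6)

α = atan 0.25 = 14.04°;  2α = 28.07°
n_0 = (+0.9998, +0.0186)
n_1 = (+0.1390, +0.9903)
n_2 = (-0.5988, +0.8009)
n_3 = (-0.9831, +0.1829)
n_4 = (-0.5739, -0.8189)
n_5 = (+0.1407, -0.9900)
n_6 = (+0.6806, -0.7327)
  (0,1): δ = 99.05°  ·
  (0,2): δ = 54.28°  ·
  (0,3): δ = 11.60°  ✓
  (0,4): δ = 53.91°  ·
  (0,5): δ = 97.03°  ·
  (0,6): δ = 131.82°  ·
  (1,2): δ = 135.23°  ·
  (1,3): δ = 92.55°  ·
  (1,4): δ = 27.03°  ✓
  (1,5): δ = 16.08°  ✓
  (1,6): δ = 50.88°  ·
  (2,3): δ = 137.32°  ·
  (2,4): δ = 71.80°  ·
  (2,5): δ = 28.69°  ·
  (2,6): δ = 6.11°  ✓
  (3,4): δ = 114.48°  ·
  (3,5): δ = 71.37°  ·
  (3,6): δ = 36.57°  ·
  (4,5): δ = 136.89°  ·
  (4,6): δ = 102.09°  ·
  (5,6): δ = 145.20°  ·
antipodal pairs: 4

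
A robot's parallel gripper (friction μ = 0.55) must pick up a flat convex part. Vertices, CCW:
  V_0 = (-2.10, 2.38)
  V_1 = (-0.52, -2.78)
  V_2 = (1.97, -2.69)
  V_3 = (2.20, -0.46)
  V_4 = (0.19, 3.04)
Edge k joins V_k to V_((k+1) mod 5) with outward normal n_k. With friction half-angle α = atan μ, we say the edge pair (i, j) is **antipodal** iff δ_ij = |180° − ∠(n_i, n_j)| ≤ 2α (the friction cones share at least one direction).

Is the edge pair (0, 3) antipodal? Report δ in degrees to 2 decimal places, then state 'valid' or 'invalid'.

δ = 12.84°, valid

α = atan 0.55 = 28.81°;  2α = 57.62°
edge 0: e_0 = (+1.58, -5.16);  n_0 = (-0.9562, -0.2928)
edge 3: e_3 = (-2.01, +3.50);  n_3 = (+0.8672, +0.4980)
∠(n_0, n_3) = 167.16°
δ = |180° − 167.16°| = 12.84°
12.84° ≤ 2α = 57.62°  →  valid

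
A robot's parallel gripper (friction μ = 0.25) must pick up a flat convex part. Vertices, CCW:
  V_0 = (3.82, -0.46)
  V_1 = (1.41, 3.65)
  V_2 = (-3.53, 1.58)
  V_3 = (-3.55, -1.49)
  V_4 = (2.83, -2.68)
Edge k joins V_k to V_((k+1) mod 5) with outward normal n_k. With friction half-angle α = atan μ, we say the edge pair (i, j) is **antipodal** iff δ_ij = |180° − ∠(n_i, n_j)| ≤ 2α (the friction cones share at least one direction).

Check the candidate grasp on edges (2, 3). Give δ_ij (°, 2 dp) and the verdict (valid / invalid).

δ = 100.19°, invalid

α = atan 0.25 = 14.04°;  2α = 28.07°
edge 2: e_2 = (-0.02, -3.07);  n_2 = (-1.0000, +0.0065)
edge 3: e_3 = (+6.38, -1.19);  n_3 = (-0.1834, -0.9830)
∠(n_2, n_3) = 79.81°
δ = |180° − 79.81°| = 100.19°
100.19° > 2α = 28.07°  →  invalid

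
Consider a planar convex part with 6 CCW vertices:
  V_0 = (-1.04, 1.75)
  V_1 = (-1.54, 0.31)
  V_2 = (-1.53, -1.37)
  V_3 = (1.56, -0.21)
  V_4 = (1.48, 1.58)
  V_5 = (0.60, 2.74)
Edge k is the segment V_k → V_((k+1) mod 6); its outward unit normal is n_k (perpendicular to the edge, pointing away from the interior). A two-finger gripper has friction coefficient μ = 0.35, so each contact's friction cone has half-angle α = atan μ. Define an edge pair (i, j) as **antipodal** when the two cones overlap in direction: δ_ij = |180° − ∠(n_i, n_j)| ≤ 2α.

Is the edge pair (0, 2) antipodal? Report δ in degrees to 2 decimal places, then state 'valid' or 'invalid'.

α = atan 0.35 = 19.29°;  2α = 38.58°
edge 0: e_0 = (-0.50, -1.44);  n_0 = (-0.9447, +0.3280)
edge 2: e_2 = (+3.09, +1.16);  n_2 = (+0.3515, -0.9362)
∠(n_0, n_2) = 129.72°
δ = |180° − 129.72°| = 50.28°
50.28° > 2α = 38.58°  →  invalid

δ = 50.28°, invalid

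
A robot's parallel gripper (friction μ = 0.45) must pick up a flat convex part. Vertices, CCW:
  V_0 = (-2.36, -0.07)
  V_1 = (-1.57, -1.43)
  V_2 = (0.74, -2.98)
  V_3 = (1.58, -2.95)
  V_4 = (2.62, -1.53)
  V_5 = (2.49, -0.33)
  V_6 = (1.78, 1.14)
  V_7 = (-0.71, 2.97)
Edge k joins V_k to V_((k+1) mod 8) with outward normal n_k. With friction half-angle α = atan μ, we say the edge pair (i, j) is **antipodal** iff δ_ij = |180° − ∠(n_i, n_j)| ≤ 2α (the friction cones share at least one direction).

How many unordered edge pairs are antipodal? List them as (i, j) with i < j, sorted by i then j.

count = 8; pairs: (0,4), (0,5), (0,6), (1,5), (1,6), (2,6), (3,7), (4,7)

α = atan 0.45 = 24.23°;  2α = 48.46°
n_0 = (-0.8647, -0.5023)
n_1 = (-0.5572, -0.8304)
n_2 = (+0.0357, -0.9994)
n_3 = (+0.8068, -0.5909)
n_4 = (+0.9942, +0.1077)
n_5 = (+0.9005, +0.4349)
n_6 = (+0.5922, +0.8058)
n_7 = (-0.8789, +0.4770)
  (0,1): δ = 154.01°  ·
  (0,2): δ = 118.11°  ·
  (0,3): δ = 66.37°  ·
  (0,4): δ = 23.97°  ✓
  (0,5): δ = 4.37°  ✓
  (0,6): δ = 23.53°  ✓
  (0,7): δ = 121.36°  ·
  (1,2): δ = 144.09°  ·
  (1,3): δ = 92.36°  ·
  (1,4): δ = 49.96°  ·
  (1,5): δ = 30.36°  ✓
  (1,6): δ = 2.45°  ✓
  (1,7): δ = 95.37°  ·
  (2,3): δ = 128.26°  ·
  (2,4): δ = 85.86°  ·
  (2,5): δ = 66.27°  ·
  (2,6): δ = 38.36°  ✓
  (2,7): δ = 59.46°  ·
  (3,4): δ = 137.60°  ·
  (3,5): δ = 118.00°  ·
  (3,6): δ = 90.09°  ·
  (3,7): δ = 7.73°  ✓
  (4,5): δ = 160.40°  ·
  (4,6): δ = 132.50°  ·
  (4,7): δ = 34.67°  ✓
  (5,6): δ = 152.09°  ·
  (5,7): δ = 54.27°  ·
  (6,7): δ = 82.18°  ·
antipodal pairs: 8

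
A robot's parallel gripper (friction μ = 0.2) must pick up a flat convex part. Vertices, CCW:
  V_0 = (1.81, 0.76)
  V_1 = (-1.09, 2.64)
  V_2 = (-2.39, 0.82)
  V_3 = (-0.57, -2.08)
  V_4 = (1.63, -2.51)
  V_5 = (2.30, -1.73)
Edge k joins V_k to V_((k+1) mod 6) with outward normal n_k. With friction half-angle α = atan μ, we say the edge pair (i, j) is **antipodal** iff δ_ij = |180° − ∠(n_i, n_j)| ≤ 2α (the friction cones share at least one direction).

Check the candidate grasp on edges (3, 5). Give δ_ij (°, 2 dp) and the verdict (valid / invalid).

α = atan 0.2 = 11.31°;  2α = 22.62°
edge 3: e_3 = (+2.20, -0.43);  n_3 = (-0.1918, -0.9814)
edge 5: e_5 = (-0.49, +2.49);  n_5 = (+0.9812, +0.1931)
∠(n_3, n_5) = 112.19°
δ = |180° − 112.19°| = 67.81°
67.81° > 2α = 22.62°  →  invalid

δ = 67.81°, invalid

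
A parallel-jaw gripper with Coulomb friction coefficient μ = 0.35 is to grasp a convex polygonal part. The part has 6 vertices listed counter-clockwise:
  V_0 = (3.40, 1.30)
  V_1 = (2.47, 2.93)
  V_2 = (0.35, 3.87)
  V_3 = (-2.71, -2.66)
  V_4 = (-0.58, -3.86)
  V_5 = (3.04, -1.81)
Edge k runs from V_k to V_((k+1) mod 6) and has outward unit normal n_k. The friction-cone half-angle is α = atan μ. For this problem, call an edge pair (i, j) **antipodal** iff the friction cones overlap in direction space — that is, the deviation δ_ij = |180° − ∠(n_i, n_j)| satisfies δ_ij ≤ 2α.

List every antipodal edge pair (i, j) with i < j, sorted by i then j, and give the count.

count = 4; pairs: (0,3), (1,3), (2,4), (2,5)

α = atan 0.35 = 19.29°;  2α = 38.58°
n_0 = (+0.8686, +0.4956)
n_1 = (+0.4053, +0.9142)
n_2 = (-0.9055, +0.4243)
n_3 = (-0.4908, -0.8712)
n_4 = (+0.4928, -0.8702)
n_5 = (+0.9934, -0.1150)
  (0,1): δ = 143.62°  ·
  (0,2): δ = 54.82°  ·
  (0,3): δ = 30.90°  ✓
  (0,4): δ = 89.82°  ·
  (0,5): δ = 143.69°  ·
  (1,2): δ = 91.20°  ·
  (1,3): δ = 5.48°  ✓
  (1,4): δ = 53.44°  ·
  (1,5): δ = 107.31°  ·
  (2,3): δ = 94.29°  ·
  (2,4): δ = 35.37°  ✓
  (2,5): δ = 18.51°  ✓
  (3,4): δ = 121.08°  ·
  (3,5): δ = 67.21°  ·
  (4,5): δ = 126.13°  ·
antipodal pairs: 4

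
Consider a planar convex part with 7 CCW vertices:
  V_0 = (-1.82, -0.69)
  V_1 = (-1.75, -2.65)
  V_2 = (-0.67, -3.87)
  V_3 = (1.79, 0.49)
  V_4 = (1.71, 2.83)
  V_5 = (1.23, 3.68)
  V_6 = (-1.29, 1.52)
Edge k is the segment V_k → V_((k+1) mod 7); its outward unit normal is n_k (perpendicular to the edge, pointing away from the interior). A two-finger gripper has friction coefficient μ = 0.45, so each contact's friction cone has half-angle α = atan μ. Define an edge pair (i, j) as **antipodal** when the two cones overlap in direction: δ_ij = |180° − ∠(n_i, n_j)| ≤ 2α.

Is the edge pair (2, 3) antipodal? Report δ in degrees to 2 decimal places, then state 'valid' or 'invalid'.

α = atan 0.45 = 24.23°;  2α = 48.46°
edge 2: e_2 = (+2.46, +4.36);  n_2 = (+0.8709, -0.4914)
edge 3: e_3 = (-0.08, +2.34);  n_3 = (+0.9994, +0.0342)
∠(n_2, n_3) = 31.39°
δ = |180° − 31.39°| = 148.61°
148.61° > 2α = 48.46°  →  invalid

δ = 148.61°, invalid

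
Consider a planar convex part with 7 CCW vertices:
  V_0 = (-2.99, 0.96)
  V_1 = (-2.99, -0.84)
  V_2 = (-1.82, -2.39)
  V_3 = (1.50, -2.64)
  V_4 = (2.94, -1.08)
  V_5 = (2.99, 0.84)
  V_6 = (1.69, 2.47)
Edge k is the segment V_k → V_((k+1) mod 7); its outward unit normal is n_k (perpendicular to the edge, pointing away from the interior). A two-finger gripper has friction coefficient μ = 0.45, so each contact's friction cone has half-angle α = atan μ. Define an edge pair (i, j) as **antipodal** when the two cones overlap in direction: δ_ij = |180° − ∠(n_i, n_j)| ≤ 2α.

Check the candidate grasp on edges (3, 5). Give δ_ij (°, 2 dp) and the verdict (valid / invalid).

α = atan 0.45 = 24.23°;  2α = 48.46°
edge 3: e_3 = (+1.44, +1.56);  n_3 = (+0.7348, -0.6783)
edge 5: e_5 = (-1.30, +1.63);  n_5 = (+0.7818, +0.6235)
∠(n_3, n_5) = 81.28°
δ = |180° − 81.28°| = 98.72°
98.72° > 2α = 48.46°  →  invalid

δ = 98.72°, invalid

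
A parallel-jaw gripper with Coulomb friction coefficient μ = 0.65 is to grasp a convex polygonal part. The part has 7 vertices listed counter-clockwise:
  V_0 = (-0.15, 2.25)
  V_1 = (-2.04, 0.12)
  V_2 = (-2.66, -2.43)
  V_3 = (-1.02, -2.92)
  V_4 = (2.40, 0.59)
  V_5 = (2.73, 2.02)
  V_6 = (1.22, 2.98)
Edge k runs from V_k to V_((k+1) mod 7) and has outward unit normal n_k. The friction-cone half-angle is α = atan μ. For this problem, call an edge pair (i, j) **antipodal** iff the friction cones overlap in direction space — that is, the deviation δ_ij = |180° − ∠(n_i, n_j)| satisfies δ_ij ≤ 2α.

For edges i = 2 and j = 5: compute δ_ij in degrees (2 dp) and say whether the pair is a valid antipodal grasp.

α = atan 0.65 = 33.02°;  2α = 66.05°
edge 2: e_2 = (+1.64, -0.49);  n_2 = (-0.2863, -0.9581)
edge 5: e_5 = (-1.51, +0.96);  n_5 = (+0.5365, +0.8439)
∠(n_2, n_5) = 164.19°
δ = |180° − 164.19°| = 15.81°
15.81° ≤ 2α = 66.05°  →  valid

δ = 15.81°, valid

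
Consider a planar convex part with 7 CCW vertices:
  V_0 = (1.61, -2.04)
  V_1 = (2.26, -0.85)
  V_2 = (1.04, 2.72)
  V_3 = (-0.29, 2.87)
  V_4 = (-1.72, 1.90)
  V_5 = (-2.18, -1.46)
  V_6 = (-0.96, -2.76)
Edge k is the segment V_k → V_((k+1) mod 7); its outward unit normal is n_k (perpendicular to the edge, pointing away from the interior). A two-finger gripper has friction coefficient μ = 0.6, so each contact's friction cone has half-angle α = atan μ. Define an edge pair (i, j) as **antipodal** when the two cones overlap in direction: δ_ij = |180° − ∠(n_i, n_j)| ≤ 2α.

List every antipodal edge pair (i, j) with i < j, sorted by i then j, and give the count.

α = atan 0.6 = 30.96°;  2α = 61.93°
n_0 = (+0.8776, -0.4794)
n_1 = (+0.9463, +0.3234)
n_2 = (+0.1121, +0.9937)
n_3 = (-0.5614, +0.8276)
n_4 = (-0.9908, +0.1356)
n_5 = (-0.7292, -0.6843)
n_6 = (+0.2698, -0.9629)
  (0,1): δ = 132.49°  ·
  (0,2): δ = 67.79°  ·
  (0,3): δ = 27.21°  ✓
  (0,4): δ = 20.85°  ✓
  (0,5): δ = 71.83°  ·
  (0,6): δ = 134.29°  ·
  (1,2): δ = 115.30°  ·
  (1,3): δ = 74.72°  ·
  (1,4): δ = 26.66°  ✓
  (1,5): δ = 24.31°  ✓
  (1,6): δ = 86.78°  ·
  (2,3): δ = 139.42°  ·
  (2,4): δ = 91.36°  ·
  (2,5): δ = 40.38°  ✓
  (2,6): δ = 22.09°  ✓
  (3,4): δ = 131.95°  ·
  (3,5): δ = 80.97°  ·
  (3,6): δ = 18.50°  ✓
  (4,5): δ = 129.02°  ·
  (4,6): δ = 66.55°  ·
  (5,6): δ = 117.53°  ·
antipodal pairs: 7

count = 7; pairs: (0,3), (0,4), (1,4), (1,5), (2,5), (2,6), (3,6)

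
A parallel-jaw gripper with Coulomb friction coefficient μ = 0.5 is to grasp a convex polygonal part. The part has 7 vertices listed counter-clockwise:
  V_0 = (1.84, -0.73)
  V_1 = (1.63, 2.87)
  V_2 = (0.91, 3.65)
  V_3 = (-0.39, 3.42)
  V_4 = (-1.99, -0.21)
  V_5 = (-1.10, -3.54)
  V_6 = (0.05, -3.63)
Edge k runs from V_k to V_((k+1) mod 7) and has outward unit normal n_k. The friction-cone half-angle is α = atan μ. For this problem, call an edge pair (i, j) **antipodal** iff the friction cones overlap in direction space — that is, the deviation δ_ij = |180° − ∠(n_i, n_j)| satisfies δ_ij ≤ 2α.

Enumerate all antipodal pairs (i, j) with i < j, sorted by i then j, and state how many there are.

count = 8; pairs: (0,3), (0,4), (1,4), (1,5), (2,5), (2,6), (3,6), (4,6)

α = atan 0.5 = 26.57°;  2α = 53.13°
n_0 = (+0.9983, +0.0582)
n_1 = (+0.7348, +0.6783)
n_2 = (-0.1742, +0.9847)
n_3 = (-0.9151, +0.4033)
n_4 = (-0.9661, -0.2582)
n_5 = (-0.0780, -0.9970)
n_6 = (+0.8510, -0.5252)
  (0,1): δ = 140.63°  ·
  (0,2): δ = 83.31°  ·
  (0,3): δ = 27.12°  ✓
  (0,4): δ = 11.63°  ✓
  (0,5): δ = 82.19°  ·
  (0,6): δ = 144.98°  ·
  (1,2): δ = 122.68°  ·
  (1,3): δ = 66.50°  ·
  (1,4): δ = 27.75°  ✓
  (1,5): δ = 42.82°  ✓
  (1,6): δ = 105.61°  ·
  (2,3): δ = 123.82°  ·
  (2,4): δ = 85.07°  ·
  (2,5): δ = 14.51°  ✓
  (2,6): δ = 48.28°  ✓
  (3,4): δ = 141.25°  ·
  (3,5): δ = 70.69°  ·
  (3,6): δ = 7.90°  ✓
  (4,5): δ = 109.44°  ·
  (4,6): δ = 46.65°  ✓
  (5,6): δ = 117.21°  ·
antipodal pairs: 8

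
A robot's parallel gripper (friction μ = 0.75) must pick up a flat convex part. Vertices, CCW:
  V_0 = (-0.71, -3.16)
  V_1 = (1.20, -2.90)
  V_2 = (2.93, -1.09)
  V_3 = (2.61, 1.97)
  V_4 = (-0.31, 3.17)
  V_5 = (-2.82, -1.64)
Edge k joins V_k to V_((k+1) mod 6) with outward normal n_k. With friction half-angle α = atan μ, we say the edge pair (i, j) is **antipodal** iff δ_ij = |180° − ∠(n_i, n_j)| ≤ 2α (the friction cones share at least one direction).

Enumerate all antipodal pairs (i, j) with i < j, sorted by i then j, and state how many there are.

α = atan 0.75 = 36.87°;  2α = 73.74°
n_0 = (+0.1349, -0.9909)
n_1 = (+0.7229, -0.6910)
n_2 = (+0.9946, +0.1040)
n_3 = (+0.3801, +0.9249)
n_4 = (-0.8866, +0.4626)
n_5 = (-0.5845, -0.8114)
  (0,1): δ = 141.46°  ·
  (0,2): δ = 91.78°  ·
  (0,3): δ = 30.09°  ✓
  (0,4): δ = 54.69°  ✓
  (0,5): δ = 136.48°  ·
  (1,2): δ = 130.32°  ·
  (1,3): δ = 68.64°  ✓
  (1,4): δ = 16.15°  ✓
  (1,5): δ = 97.94°  ·
  (2,3): δ = 118.31°  ·
  (2,4): δ = 33.53°  ✓
  (2,5): δ = 48.26°  ✓
  (3,4): δ = 95.22°  ·
  (3,5): δ = 13.43°  ✓
  (4,5): δ = 98.21°  ·
antipodal pairs: 7

count = 7; pairs: (0,3), (0,4), (1,3), (1,4), (2,4), (2,5), (3,5)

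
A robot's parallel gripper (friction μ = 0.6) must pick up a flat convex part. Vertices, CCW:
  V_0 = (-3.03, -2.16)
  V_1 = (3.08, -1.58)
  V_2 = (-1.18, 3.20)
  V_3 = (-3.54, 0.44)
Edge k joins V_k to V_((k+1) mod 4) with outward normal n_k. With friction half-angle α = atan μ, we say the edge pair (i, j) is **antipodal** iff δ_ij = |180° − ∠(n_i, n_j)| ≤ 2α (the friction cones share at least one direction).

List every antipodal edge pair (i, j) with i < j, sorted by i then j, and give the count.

α = atan 0.6 = 30.96°;  2α = 61.93°
n_0 = (+0.0945, -0.9955)
n_1 = (+0.7465, +0.6653)
n_2 = (-0.7600, +0.6499)
n_3 = (-0.9813, -0.1925)
  (0,1): δ = 53.71°  ✓
  (0,2): δ = 44.04°  ✓
  (0,3): δ = 95.68°  ·
  (1,2): δ = 82.24°  ·
  (1,3): δ = 30.61°  ✓
  (2,3): δ = 128.37°  ·
antipodal pairs: 3

count = 3; pairs: (0,1), (0,2), (1,3)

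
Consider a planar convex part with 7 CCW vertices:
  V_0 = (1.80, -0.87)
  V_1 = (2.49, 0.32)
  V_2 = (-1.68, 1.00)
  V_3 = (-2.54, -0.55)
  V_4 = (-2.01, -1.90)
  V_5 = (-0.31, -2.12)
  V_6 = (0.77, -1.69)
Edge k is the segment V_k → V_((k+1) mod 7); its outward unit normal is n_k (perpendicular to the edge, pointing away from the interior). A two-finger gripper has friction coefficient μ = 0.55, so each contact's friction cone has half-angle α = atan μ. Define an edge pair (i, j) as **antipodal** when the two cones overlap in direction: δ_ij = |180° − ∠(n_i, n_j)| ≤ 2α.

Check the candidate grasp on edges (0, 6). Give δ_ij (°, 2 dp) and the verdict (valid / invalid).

δ = 158.63°, invalid

α = atan 0.55 = 28.81°;  2α = 57.62°
edge 0: e_0 = (+0.69, +1.19);  n_0 = (+0.8651, -0.5016)
edge 6: e_6 = (+1.03, +0.82);  n_6 = (+0.6228, -0.7823)
∠(n_0, n_6) = 21.37°
δ = |180° − 21.37°| = 158.63°
158.63° > 2α = 57.62°  →  invalid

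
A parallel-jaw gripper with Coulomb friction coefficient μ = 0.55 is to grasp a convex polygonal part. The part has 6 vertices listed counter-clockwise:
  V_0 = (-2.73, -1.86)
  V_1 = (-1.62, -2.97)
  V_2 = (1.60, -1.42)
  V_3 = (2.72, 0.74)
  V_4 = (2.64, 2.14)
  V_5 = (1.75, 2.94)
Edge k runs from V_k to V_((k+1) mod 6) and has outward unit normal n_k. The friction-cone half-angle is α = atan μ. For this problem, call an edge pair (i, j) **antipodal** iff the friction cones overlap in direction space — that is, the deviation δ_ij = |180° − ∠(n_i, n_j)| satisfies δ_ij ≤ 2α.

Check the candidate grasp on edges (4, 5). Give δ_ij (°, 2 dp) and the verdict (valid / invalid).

δ = 91.07°, invalid

α = atan 0.55 = 28.81°;  2α = 57.62°
edge 4: e_4 = (-0.89, +0.80);  n_4 = (+0.6685, +0.7437)
edge 5: e_5 = (-4.48, -4.80);  n_5 = (-0.7311, +0.6823)
∠(n_4, n_5) = 88.93°
δ = |180° − 88.93°| = 91.07°
91.07° > 2α = 57.62°  →  invalid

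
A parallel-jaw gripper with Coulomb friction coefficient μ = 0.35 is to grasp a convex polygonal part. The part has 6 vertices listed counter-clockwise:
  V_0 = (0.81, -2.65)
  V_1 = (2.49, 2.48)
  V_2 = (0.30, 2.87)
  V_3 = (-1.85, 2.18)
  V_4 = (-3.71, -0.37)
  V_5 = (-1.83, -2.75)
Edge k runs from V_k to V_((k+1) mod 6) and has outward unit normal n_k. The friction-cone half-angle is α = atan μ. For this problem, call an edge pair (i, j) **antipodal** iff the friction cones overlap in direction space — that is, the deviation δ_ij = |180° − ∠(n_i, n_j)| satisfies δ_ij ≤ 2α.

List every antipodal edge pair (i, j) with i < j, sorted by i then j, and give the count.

α = atan 0.35 = 19.29°;  2α = 38.58°
n_0 = (+0.9503, -0.3112)
n_1 = (+0.1753, +0.9845)
n_2 = (-0.3056, +0.9522)
n_3 = (-0.8079, +0.5893)
n_4 = (-0.7847, -0.6199)
n_5 = (+0.0379, -0.9993)
  (0,1): δ = 81.96°  ·
  (0,2): δ = 54.07°  ·
  (0,3): δ = 17.97°  ✓
  (0,4): δ = 56.44°  ·
  (0,5): δ = 110.30°  ·
  (1,2): δ = 152.11°  ·
  (1,3): δ = 116.01°  ·
  (1,4): δ = 41.60°  ·
  (1,5): δ = 12.27°  ✓
  (2,3): δ = 143.90°  ·
  (2,4): δ = 69.49°  ·
  (2,5): δ = 15.62°  ✓
  (3,4): δ = 105.59°  ·
  (3,5): δ = 51.72°  ·
  (4,5): δ = 126.14°  ·
antipodal pairs: 3

count = 3; pairs: (0,3), (1,5), (2,5)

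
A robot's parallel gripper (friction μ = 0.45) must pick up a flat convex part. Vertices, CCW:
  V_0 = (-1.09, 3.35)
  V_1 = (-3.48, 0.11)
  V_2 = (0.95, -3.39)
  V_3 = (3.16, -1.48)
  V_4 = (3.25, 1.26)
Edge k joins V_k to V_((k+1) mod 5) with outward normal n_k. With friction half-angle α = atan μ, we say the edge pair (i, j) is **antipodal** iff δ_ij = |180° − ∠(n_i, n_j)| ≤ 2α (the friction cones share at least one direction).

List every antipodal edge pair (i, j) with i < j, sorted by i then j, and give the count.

count = 3; pairs: (0,2), (0,3), (1,4)

α = atan 0.45 = 24.23°;  2α = 48.46°
n_0 = (-0.8047, +0.5936)
n_1 = (-0.6199, -0.7847)
n_2 = (+0.6539, -0.7566)
n_3 = (+0.9995, -0.0328)
n_4 = (+0.4339, +0.9010)
  (0,1): δ = 91.90°  ·
  (0,2): δ = 12.75°  ✓
  (0,3): δ = 34.53°  ✓
  (0,4): δ = 100.70°  ·
  (1,2): δ = 100.85°  ·
  (1,3): δ = 53.57°  ·
  (1,4): δ = 12.60°  ✓
  (2,3): δ = 132.72°  ·
  (2,4): δ = 66.55°  ·
  (3,4): δ = 113.83°  ·
antipodal pairs: 3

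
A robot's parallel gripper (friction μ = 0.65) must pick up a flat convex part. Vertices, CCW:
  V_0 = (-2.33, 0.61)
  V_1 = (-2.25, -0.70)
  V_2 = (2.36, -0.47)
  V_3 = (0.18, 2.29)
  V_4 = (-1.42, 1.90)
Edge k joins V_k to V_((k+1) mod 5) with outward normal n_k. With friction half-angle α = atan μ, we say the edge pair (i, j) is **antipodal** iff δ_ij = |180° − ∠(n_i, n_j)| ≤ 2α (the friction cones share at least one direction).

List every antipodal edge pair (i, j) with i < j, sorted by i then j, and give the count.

count = 4; pairs: (0,2), (1,2), (1,3), (1,4)

α = atan 0.65 = 33.02°;  2α = 66.05°
n_0 = (-0.9981, -0.0610)
n_1 = (+0.0498, -0.9988)
n_2 = (+0.7847, +0.6198)
n_3 = (-0.2368, +0.9716)
n_4 = (-0.8171, +0.5764)
  (0,1): δ = 90.64°  ·
  (0,2): δ = 34.81°  ✓
  (0,3): δ = 100.20°  ·
  (0,4): δ = 141.31°  ·
  (1,2): δ = 54.55°  ✓
  (1,3): δ = 10.84°  ✓
  (1,4): δ = 51.94°  ✓
  (2,3): δ = 114.60°  ·
  (2,4): δ = 73.50°  ·
  (3,4): δ = 138.90°  ·
antipodal pairs: 4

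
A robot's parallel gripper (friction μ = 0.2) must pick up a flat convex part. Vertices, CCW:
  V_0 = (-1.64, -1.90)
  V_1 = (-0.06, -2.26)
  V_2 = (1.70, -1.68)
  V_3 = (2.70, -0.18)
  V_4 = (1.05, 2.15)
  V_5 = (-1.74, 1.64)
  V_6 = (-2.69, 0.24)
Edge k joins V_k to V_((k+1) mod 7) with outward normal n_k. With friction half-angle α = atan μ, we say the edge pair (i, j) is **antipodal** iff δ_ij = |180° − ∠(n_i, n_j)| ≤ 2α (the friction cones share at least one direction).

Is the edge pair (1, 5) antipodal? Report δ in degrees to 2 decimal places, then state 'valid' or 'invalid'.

α = atan 0.2 = 11.31°;  2α = 22.62°
edge 1: e_1 = (+1.76, +0.58);  n_1 = (+0.3130, -0.9498)
edge 5: e_5 = (-0.95, -1.40);  n_5 = (-0.8275, +0.5615)
∠(n_1, n_5) = 142.40°
δ = |180° − 142.40°| = 37.60°
37.60° > 2α = 22.62°  →  invalid

δ = 37.60°, invalid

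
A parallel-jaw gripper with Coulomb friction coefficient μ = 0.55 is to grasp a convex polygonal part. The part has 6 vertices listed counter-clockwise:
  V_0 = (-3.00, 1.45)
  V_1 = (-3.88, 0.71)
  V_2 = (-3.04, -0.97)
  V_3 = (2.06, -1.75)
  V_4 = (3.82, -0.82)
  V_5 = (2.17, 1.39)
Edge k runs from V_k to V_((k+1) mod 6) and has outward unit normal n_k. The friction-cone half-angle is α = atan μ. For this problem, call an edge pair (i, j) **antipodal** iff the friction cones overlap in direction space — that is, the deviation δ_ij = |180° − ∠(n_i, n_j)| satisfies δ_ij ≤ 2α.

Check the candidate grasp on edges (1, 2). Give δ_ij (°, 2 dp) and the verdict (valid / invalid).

α = atan 0.55 = 28.81°;  2α = 57.62°
edge 1: e_1 = (+0.84, -1.68);  n_1 = (-0.8944, -0.4472)
edge 2: e_2 = (+5.10, -0.78);  n_2 = (-0.1512, -0.9885)
∠(n_1, n_2) = 54.74°
δ = |180° − 54.74°| = 125.26°
125.26° > 2α = 57.62°  →  invalid

δ = 125.26°, invalid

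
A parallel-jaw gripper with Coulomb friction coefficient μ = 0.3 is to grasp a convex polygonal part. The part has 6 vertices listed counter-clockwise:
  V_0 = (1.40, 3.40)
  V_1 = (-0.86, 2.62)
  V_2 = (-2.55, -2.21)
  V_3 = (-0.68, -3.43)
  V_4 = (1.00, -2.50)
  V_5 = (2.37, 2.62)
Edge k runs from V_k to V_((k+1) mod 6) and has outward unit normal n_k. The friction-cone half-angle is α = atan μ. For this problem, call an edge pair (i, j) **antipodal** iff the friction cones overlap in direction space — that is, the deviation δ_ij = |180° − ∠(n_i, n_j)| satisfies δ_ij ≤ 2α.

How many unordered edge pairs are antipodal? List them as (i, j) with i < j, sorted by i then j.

count = 3; pairs: (0,3), (1,4), (2,5)

α = atan 0.3 = 16.70°;  2α = 33.40°
n_0 = (-0.3262, +0.9453)
n_1 = (-0.9439, +0.3303)
n_2 = (-0.5464, -0.8375)
n_3 = (+0.4843, -0.8749)
n_4 = (+0.9660, -0.2585)
n_5 = (+0.6267, +0.7793)
  (0,1): δ = 128.33°  ·
  (0,2): δ = 52.16°  ·
  (0,3): δ = 9.93°  ✓
  (0,4): δ = 55.98°  ·
  (0,5): δ = 122.16°  ·
  (1,2): δ = 103.84°  ·
  (1,3): δ = 41.75°  ·
  (1,4): δ = 4.30°  ✓
  (1,5): δ = 70.48°  ·
  (2,3): δ = 117.91°  ·
  (2,4): δ = 71.86°  ·
  (2,5): δ = 5.68°  ✓
  (3,4): δ = 133.95°  ·
  (3,5): δ = 67.77°  ·
  (4,5): δ = 113.82°  ·
antipodal pairs: 3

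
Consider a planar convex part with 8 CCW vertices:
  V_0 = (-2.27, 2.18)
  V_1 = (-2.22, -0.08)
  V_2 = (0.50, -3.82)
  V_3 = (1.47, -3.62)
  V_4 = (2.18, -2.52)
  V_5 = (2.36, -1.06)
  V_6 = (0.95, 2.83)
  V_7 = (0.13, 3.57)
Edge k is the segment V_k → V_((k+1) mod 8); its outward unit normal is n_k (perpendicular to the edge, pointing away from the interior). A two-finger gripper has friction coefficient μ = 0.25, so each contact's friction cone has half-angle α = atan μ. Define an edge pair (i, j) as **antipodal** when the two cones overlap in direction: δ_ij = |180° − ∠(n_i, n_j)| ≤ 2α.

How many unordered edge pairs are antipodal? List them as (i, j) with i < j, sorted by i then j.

count = 6; pairs: (0,4), (0,5), (1,5), (1,6), (2,7), (3,7)

α = atan 0.25 = 14.04°;  2α = 28.07°
n_0 = (-0.9998, -0.0221)
n_1 = (-0.8087, -0.5882)
n_2 = (+0.2019, -0.9794)
n_3 = (+0.8402, -0.5423)
n_4 = (+0.9925, -0.1224)
n_5 = (+0.9401, +0.3408)
n_6 = (+0.6700, +0.7424)
n_7 = (-0.5012, +0.8653)
  (0,1): δ = 145.24°  ·
  (0,2): δ = 79.62°  ·
  (0,3): δ = 34.11°  ·
  (0,4): δ = 8.30°  ✓
  (0,5): δ = 18.66°  ✓
  (0,6): δ = 46.67°  ·
  (0,7): δ = 118.81°  ·
  (1,2): δ = 114.38°  ·
  (1,3): δ = 68.87°  ·
  (1,4): δ = 43.06°  ·
  (1,5): δ = 16.10°  ✓
  (1,6): δ = 11.91°  ✓
  (1,7): δ = 84.05°  ·
  (2,3): δ = 134.49°  ·
  (2,4): δ = 108.68°  ·
  (2,5): δ = 81.73°  ·
  (2,6): δ = 53.71°  ·
  (2,7): δ = 18.43°  ✓
  (3,4): δ = 154.19°  ·
  (3,5): δ = 127.24°  ·
  (3,6): δ = 99.22°  ·
  (3,7): δ = 27.08°  ✓
  (4,5): δ = 153.05°  ·
  (4,6): δ = 125.04°  ·
  (4,7): δ = 52.89°  ·
  (5,6): δ = 151.99°  ·
  (5,7): δ = 79.85°  ·
  (6,7): δ = 107.86°  ·
antipodal pairs: 6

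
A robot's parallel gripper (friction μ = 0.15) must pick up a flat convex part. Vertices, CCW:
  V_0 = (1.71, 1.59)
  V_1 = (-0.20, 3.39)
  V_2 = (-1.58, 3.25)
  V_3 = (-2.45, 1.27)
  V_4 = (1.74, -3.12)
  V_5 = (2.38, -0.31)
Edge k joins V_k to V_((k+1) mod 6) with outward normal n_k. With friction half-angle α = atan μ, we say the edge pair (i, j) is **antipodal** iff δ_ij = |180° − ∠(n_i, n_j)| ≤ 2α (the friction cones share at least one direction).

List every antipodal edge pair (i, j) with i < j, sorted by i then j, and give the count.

α = atan 0.15 = 8.53°;  2α = 17.06°
n_0 = (+0.6858, +0.7278)
n_1 = (-0.1009, +0.9949)
n_2 = (-0.9155, +0.4023)
n_3 = (-0.7234, -0.6904)
n_4 = (+0.9750, -0.2221)
n_5 = (+0.9431, +0.3326)
  (0,1): δ = 130.91°  ·
  (0,2): δ = 70.42°  ·
  (0,3): δ = 3.03°  ✓
  (0,4): δ = 120.47°  ·
  (0,5): δ = 152.73°  ·
  (1,2): δ = 119.51°  ·
  (1,3): δ = 52.13°  ·
  (1,4): δ = 71.38°  ·
  (1,5): δ = 103.63°  ·
  (2,3): δ = 112.61°  ·
  (2,4): δ = 10.89°  ✓
  (2,5): δ = 43.14°  ·
  (3,4): δ = 56.50°  ·
  (3,5): δ = 24.24°  ·
  (4,5): δ = 147.75°  ·
antipodal pairs: 2

count = 2; pairs: (0,3), (2,4)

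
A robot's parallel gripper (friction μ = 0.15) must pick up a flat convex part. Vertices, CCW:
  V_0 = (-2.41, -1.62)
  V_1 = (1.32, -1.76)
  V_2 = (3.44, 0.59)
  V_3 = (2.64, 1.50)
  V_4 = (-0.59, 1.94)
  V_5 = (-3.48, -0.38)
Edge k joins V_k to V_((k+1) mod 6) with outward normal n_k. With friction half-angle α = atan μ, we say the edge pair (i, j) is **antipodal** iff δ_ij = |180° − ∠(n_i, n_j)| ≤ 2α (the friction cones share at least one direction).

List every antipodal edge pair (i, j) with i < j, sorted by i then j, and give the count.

α = atan 0.15 = 8.53°;  2α = 17.06°
n_0 = (-0.0375, -0.9993)
n_1 = (+0.7425, -0.6698)
n_2 = (+0.7510, +0.6603)
n_3 = (+0.1350, +0.9908)
n_4 = (-0.6260, +0.7798)
n_5 = (-0.7571, -0.6533)
  (0,1): δ = 129.90°  ·
  (0,2): δ = 46.53°  ·
  (0,3): δ = 5.61°  ✓
  (0,4): δ = 40.91°  ·
  (0,5): δ = 132.94°  ·
  (1,2): δ = 96.63°  ·
  (1,3): δ = 55.70°  ·
  (1,4): δ = 9.19°  ✓
  (1,5): δ = 82.85°  ·
  (2,3): δ = 139.08°  ·
  (2,4): δ = 92.56°  ·
  (2,5): δ = 0.53°  ✓
  (3,4): δ = 133.49°  ·
  (3,5): δ = 41.45°  ·
  (4,5): δ = 87.97°  ·
antipodal pairs: 3

count = 3; pairs: (0,3), (1,4), (2,5)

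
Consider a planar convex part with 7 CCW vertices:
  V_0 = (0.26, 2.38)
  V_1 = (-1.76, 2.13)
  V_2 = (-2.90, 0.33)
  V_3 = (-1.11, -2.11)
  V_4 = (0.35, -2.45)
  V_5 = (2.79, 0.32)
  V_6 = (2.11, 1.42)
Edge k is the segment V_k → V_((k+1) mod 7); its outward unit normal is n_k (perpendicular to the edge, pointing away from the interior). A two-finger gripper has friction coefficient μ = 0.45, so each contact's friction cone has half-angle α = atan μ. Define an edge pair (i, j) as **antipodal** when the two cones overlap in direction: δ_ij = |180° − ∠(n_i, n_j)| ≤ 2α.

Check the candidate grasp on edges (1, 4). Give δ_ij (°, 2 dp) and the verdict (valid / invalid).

δ = 9.03°, valid

α = atan 0.45 = 24.23°;  2α = 48.46°
edge 1: e_1 = (-1.14, -1.80);  n_1 = (-0.8448, +0.5351)
edge 4: e_4 = (+2.44, +2.77);  n_4 = (+0.7504, -0.6610)
∠(n_1, n_4) = 170.97°
δ = |180° − 170.97°| = 9.03°
9.03° ≤ 2α = 48.46°  →  valid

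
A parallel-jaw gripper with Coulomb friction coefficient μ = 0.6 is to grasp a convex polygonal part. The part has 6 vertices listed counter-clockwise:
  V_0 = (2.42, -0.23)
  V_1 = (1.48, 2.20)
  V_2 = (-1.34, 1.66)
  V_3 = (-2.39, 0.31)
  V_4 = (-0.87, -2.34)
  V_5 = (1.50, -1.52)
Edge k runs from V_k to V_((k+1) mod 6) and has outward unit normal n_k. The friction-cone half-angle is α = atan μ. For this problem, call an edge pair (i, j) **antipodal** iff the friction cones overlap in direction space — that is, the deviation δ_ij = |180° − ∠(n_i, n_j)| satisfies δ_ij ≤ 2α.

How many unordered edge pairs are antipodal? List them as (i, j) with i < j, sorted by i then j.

α = atan 0.6 = 30.96°;  2α = 61.93°
n_0 = (+0.9327, +0.3608)
n_1 = (-0.1881, +0.9822)
n_2 = (-0.7894, +0.6139)
n_3 = (-0.8674, -0.4975)
n_4 = (+0.3270, -0.9450)
n_5 = (+0.8142, -0.5806)
  (0,1): δ = 100.31°  ·
  (0,2): δ = 59.02°  ✓
  (0,3): δ = 8.69°  ✓
  (0,4): δ = 87.94°  ·
  (0,5): δ = 123.36°  ·
  (1,2): δ = 138.72°  ·
  (1,3): δ = 71.00°  ·
  (1,4): δ = 8.24°  ✓
  (1,5): δ = 43.66°  ✓
  (2,3): δ = 112.29°  ·
  (2,4): δ = 33.04°  ✓
  (2,5): δ = 2.38°  ✓
  (3,4): δ = 100.75°  ·
  (3,5): δ = 65.33°  ·
  (4,5): δ = 144.58°  ·
antipodal pairs: 6

count = 6; pairs: (0,2), (0,3), (1,4), (1,5), (2,4), (2,5)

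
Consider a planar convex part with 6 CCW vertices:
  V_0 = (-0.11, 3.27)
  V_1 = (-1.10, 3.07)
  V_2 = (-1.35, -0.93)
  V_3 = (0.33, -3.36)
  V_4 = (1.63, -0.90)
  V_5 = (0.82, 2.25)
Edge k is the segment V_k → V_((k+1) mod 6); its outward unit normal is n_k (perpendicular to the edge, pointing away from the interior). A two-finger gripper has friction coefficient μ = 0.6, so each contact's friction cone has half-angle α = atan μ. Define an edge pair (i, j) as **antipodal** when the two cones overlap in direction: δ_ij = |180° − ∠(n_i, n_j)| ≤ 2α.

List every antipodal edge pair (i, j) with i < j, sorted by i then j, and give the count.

α = atan 0.6 = 30.96°;  2α = 61.93°
n_0 = (-0.1980, +0.9802)
n_1 = (-0.9981, +0.0624)
n_2 = (-0.8226, -0.5687)
n_3 = (+0.8841, -0.4672)
n_4 = (+0.9685, +0.2490)
n_5 = (+0.7390, +0.6738)
  (0,1): δ = 105.00°  ·
  (0,2): δ = 66.76°  ·
  (0,3): δ = 50.72°  ✓
  (0,4): δ = 93.00°  ·
  (0,5): δ = 120.94°  ·
  (1,2): δ = 141.77°  ·
  (1,3): δ = 24.28°  ✓
  (1,4): δ = 18.00°  ✓
  (1,5): δ = 45.93°  ✓
  (2,3): δ = 62.51°  ·
  (2,4): δ = 20.24°  ✓
  (2,5): δ = 7.70°  ✓
  (3,4): δ = 137.72°  ·
  (3,5): δ = 109.79°  ·
  (4,5): δ = 152.06°  ·
antipodal pairs: 6

count = 6; pairs: (0,3), (1,3), (1,4), (1,5), (2,4), (2,5)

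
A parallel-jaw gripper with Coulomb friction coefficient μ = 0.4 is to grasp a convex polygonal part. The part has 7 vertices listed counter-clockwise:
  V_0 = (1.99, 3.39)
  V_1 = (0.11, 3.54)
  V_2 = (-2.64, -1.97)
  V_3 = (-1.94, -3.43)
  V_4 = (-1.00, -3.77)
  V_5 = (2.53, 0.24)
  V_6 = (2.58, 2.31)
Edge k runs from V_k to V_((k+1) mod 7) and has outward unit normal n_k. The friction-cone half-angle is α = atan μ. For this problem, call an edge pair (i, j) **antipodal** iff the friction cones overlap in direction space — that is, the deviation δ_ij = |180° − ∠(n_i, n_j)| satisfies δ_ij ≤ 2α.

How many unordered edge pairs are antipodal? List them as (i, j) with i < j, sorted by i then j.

α = atan 0.4 = 21.80°;  2α = 43.60°
n_0 = (+0.0795, +0.9968)
n_1 = (-0.8948, +0.4466)
n_2 = (-0.9017, -0.4323)
n_3 = (-0.3401, -0.9404)
n_4 = (+0.7506, -0.6608)
n_5 = (+0.9997, -0.0241)
n_6 = (+0.8776, +0.4794)
  (0,1): δ = 111.96°  ·
  (0,2): δ = 59.82°  ·
  (0,3): δ = 15.32°  ✓
  (0,4): δ = 53.20°  ·
  (0,5): δ = 93.18°  ·
  (0,6): δ = 123.21°  ·
  (1,2): δ = 127.86°  ·
  (1,3): δ = 83.36°  ·
  (1,4): δ = 14.83°  ✓
  (1,5): δ = 25.14°  ✓
  (1,6): δ = 55.17°  ·
  (2,3): δ = 135.50°  ·
  (2,4): δ = 66.97°  ·
  (2,5): δ = 27.00°  ✓
  (2,6): δ = 3.03°  ✓
  (3,4): δ = 111.47°  ·
  (3,5): δ = 71.50°  ·
  (3,6): δ = 41.47°  ✓
  (4,5): δ = 140.03°  ·
  (4,6): δ = 109.99°  ·
  (5,6): δ = 149.97°  ·
antipodal pairs: 6

count = 6; pairs: (0,3), (1,4), (1,5), (2,5), (2,6), (3,6)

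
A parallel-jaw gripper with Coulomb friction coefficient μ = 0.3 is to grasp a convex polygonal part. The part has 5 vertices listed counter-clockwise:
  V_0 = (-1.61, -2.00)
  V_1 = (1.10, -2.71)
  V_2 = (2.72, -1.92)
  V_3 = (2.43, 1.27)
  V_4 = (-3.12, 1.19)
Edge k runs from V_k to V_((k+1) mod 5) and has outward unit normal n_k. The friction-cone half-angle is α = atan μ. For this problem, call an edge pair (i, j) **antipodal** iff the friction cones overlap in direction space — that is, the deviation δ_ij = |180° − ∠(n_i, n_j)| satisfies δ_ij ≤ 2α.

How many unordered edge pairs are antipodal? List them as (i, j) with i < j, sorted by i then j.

α = atan 0.3 = 16.70°;  2α = 33.40°
n_0 = (-0.2534, -0.9674)
n_1 = (+0.4383, -0.8988)
n_2 = (+0.9959, +0.0905)
n_3 = (-0.0144, +0.9999)
n_4 = (-0.9039, -0.4278)
  (0,1): δ = 139.32°  ·
  (0,2): δ = 70.12°  ·
  (0,3): δ = 15.51°  ✓
  (0,4): δ = 130.01°  ·
  (1,2): δ = 110.80°  ·
  (1,3): δ = 25.17°  ✓
  (1,4): δ = 89.33°  ·
  (2,3): δ = 94.37°  ·
  (2,4): δ = 20.14°  ✓
  (3,4): δ = 65.50°  ·
antipodal pairs: 3

count = 3; pairs: (0,3), (1,3), (2,4)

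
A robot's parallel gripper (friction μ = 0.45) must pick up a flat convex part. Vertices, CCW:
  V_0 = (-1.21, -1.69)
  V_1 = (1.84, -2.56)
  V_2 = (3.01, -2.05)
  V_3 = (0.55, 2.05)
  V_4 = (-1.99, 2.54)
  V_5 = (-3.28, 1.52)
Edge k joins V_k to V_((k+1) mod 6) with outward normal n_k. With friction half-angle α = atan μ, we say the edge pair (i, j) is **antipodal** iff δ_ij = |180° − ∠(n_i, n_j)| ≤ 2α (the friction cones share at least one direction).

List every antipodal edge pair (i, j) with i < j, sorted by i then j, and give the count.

count = 6; pairs: (0,2), (0,3), (1,3), (1,4), (2,5), (3,5)

α = atan 0.45 = 24.23°;  2α = 48.46°
n_0 = (-0.2743, -0.9616)
n_1 = (+0.3996, -0.9167)
n_2 = (+0.8575, +0.5145)
n_3 = (+0.1894, +0.9819)
n_4 = (-0.6202, +0.7844)
n_5 = (-0.8404, -0.5419)
  (0,1): δ = 140.53°  ·
  (0,2): δ = 43.12°  ✓
  (0,3): δ = 5.00°  ✓
  (0,4): δ = 54.25°  ·
  (0,5): δ = 138.74°  ·
  (1,2): δ = 82.59°  ·
  (1,3): δ = 34.47°  ✓
  (1,4): δ = 14.78°  ✓
  (1,5): δ = 99.26°  ·
  (2,3): δ = 131.88°  ·
  (2,4): δ = 82.63°  ·
  (2,5): δ = 1.85°  ✓
  (3,4): δ = 130.75°  ·
  (3,5): δ = 46.26°  ✓
  (4,5): δ = 95.52°  ·
antipodal pairs: 6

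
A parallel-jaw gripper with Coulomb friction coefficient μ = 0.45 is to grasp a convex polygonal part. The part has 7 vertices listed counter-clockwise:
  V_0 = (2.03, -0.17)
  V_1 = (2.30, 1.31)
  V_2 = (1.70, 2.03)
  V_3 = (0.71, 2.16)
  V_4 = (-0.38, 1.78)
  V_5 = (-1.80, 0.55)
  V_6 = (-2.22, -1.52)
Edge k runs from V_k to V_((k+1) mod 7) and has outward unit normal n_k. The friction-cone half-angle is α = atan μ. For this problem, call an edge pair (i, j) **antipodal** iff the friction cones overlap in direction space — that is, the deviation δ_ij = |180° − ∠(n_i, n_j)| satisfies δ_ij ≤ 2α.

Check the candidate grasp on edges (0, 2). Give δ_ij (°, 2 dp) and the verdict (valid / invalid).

α = atan 0.45 = 24.23°;  2α = 48.46°
edge 0: e_0 = (+0.27, +1.48);  n_0 = (+0.9838, -0.1795)
edge 2: e_2 = (-0.99, +0.13);  n_2 = (+0.1302, +0.9915)
∠(n_0, n_2) = 92.86°
δ = |180° − 92.86°| = 87.14°
87.14° > 2α = 48.46°  →  invalid

δ = 87.14°, invalid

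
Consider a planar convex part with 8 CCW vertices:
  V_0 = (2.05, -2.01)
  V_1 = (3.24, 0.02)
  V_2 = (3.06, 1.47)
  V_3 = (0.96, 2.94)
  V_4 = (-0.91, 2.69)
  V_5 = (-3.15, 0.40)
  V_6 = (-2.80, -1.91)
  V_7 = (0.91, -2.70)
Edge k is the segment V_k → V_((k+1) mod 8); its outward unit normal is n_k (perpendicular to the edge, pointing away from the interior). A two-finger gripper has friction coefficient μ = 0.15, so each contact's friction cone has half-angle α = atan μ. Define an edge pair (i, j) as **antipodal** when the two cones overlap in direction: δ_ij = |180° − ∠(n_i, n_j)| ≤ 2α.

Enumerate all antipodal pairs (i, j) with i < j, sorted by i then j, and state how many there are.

count = 3; pairs: (0,4), (1,5), (4,7)

α = atan 0.15 = 8.53°;  2α = 17.06°
n_0 = (+0.8627, -0.5057)
n_1 = (+0.9924, +0.1232)
n_2 = (+0.5735, +0.8192)
n_3 = (-0.1325, +0.9912)
n_4 = (-0.7149, +0.6993)
n_5 = (-0.9887, -0.1498)
n_6 = (-0.2083, -0.9781)
n_7 = (+0.5178, -0.8555)
  (0,1): δ = 142.54°  ·
  (0,2): δ = 94.61°  ·
  (0,3): δ = 52.01°  ·
  (0,4): δ = 13.99°  ✓
  (0,5): δ = 38.99°  ·
  (0,6): δ = 108.36°  ·
  (0,7): δ = 151.56°  ·
  (1,2): δ = 132.07°  ·
  (1,3): δ = 89.46°  ·
  (1,4): δ = 51.44°  ·
  (1,5): δ = 1.54°  ✓
  (1,6): δ = 70.90°  ·
  (1,7): δ = 114.11°  ·
  (2,3): δ = 137.39°  ·
  (2,4): δ = 99.38°  ·
  (2,5): δ = 46.39°  ·
  (2,6): δ = 22.97°  ·
  (2,7): δ = 66.18°  ·
  (3,4): δ = 141.98°  ·
  (3,5): δ = 89.00°  ·
  (3,6): δ = 19.64°  ·
  (3,7): δ = 23.57°  ·
  (4,5): δ = 127.02°  ·
  (4,6): δ = 57.65°  ·
  (4,7): δ = 14.45°  ✓
  (5,6): δ = 110.64°  ·
  (5,7): δ = 67.43°  ·
  (6,7): δ = 136.79°  ·
antipodal pairs: 3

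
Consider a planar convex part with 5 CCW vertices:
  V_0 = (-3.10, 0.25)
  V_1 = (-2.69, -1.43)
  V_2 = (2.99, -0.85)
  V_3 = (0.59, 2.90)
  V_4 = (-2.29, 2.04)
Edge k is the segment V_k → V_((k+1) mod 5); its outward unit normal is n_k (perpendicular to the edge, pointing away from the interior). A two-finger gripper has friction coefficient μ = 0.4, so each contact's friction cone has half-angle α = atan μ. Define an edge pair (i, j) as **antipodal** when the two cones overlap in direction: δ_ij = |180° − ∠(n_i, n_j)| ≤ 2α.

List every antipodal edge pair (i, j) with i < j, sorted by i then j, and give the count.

α = atan 0.4 = 21.80°;  2α = 43.60°
n_0 = (-0.9715, -0.2371)
n_1 = (+0.1016, -0.9948)
n_2 = (+0.8423, +0.5391)
n_3 = (-0.2861, +0.9582)
n_4 = (-0.9111, +0.4123)
  (0,1): δ = 97.88°  ·
  (0,2): δ = 18.90°  ✓
  (0,3): δ = 92.91°  ·
  (0,4): δ = 141.94°  ·
  (1,2): δ = 63.21°  ·
  (1,3): δ = 10.80°  ✓
  (1,4): δ = 59.82°  ·
  (2,3): δ = 105.99°  ·
  (2,4): δ = 56.97°  ·
  (3,4): δ = 130.97°  ·
antipodal pairs: 2

count = 2; pairs: (0,2), (1,3)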